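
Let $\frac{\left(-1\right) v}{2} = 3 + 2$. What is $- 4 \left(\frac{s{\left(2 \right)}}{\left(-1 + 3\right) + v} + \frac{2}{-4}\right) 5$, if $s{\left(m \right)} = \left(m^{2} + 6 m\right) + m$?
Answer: $55$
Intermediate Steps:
$v = -10$ ($v = - 2 \left(3 + 2\right) = \left(-2\right) 5 = -10$)
$s{\left(m \right)} = m^{2} + 7 m$
$- 4 \left(\frac{s{\left(2 \right)}}{\left(-1 + 3\right) + v} + \frac{2}{-4}\right) 5 = - 4 \left(\frac{2 \left(7 + 2\right)}{\left(-1 + 3\right) - 10} + \frac{2}{-4}\right) 5 = - 4 \left(\frac{2 \cdot 9}{2 - 10} + 2 \left(- \frac{1}{4}\right)\right) 5 = - 4 \left(\frac{18}{-8} - \frac{1}{2}\right) 5 = - 4 \left(18 \left(- \frac{1}{8}\right) - \frac{1}{2}\right) 5 = - 4 \left(- \frac{9}{4} - \frac{1}{2}\right) 5 = \left(-4\right) \left(- \frac{11}{4}\right) 5 = 11 \cdot 5 = 55$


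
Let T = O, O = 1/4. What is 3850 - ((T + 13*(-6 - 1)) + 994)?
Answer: 11787/4 ≈ 2946.8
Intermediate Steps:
O = ¼ ≈ 0.25000
T = ¼ ≈ 0.25000
3850 - ((T + 13*(-6 - 1)) + 994) = 3850 - ((¼ + 13*(-6 - 1)) + 994) = 3850 - ((¼ + 13*(-7)) + 994) = 3850 - ((¼ - 91) + 994) = 3850 - (-363/4 + 994) = 3850 - 1*3613/4 = 3850 - 3613/4 = 11787/4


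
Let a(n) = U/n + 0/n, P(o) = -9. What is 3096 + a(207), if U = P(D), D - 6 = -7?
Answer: 71207/23 ≈ 3096.0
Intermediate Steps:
D = -1 (D = 6 - 7 = -1)
U = -9
a(n) = -9/n (a(n) = -9/n + 0/n = -9/n + 0 = -9/n)
3096 + a(207) = 3096 - 9/207 = 3096 - 9*1/207 = 3096 - 1/23 = 71207/23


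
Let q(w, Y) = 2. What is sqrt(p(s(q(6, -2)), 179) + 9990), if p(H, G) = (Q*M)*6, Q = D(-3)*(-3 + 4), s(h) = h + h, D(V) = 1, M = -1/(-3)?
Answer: 2*sqrt(2498) ≈ 99.960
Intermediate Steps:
M = 1/3 (M = -1*(-1/3) = 1/3 ≈ 0.33333)
s(h) = 2*h
Q = 1 (Q = 1*(-3 + 4) = 1*1 = 1)
p(H, G) = 2 (p(H, G) = (1*(1/3))*6 = (1/3)*6 = 2)
sqrt(p(s(q(6, -2)), 179) + 9990) = sqrt(2 + 9990) = sqrt(9992) = 2*sqrt(2498)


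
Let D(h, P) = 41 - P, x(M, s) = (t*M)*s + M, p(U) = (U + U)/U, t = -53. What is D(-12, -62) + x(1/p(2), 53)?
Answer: -1301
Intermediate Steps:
p(U) = 2 (p(U) = (2*U)/U = 2)
x(M, s) = M - 53*M*s (x(M, s) = (-53*M)*s + M = -53*M*s + M = M - 53*M*s)
D(-12, -62) + x(1/p(2), 53) = (41 - 1*(-62)) + (1 - 53*53)/2 = (41 + 62) + (1 - 2809)/2 = 103 + (1/2)*(-2808) = 103 - 1404 = -1301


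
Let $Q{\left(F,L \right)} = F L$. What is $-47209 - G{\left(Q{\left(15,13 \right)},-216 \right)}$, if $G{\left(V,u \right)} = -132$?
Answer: $-47077$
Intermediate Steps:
$-47209 - G{\left(Q{\left(15,13 \right)},-216 \right)} = -47209 - -132 = -47209 + 132 = -47077$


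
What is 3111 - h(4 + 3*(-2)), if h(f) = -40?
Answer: 3151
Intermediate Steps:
3111 - h(4 + 3*(-2)) = 3111 - 1*(-40) = 3111 + 40 = 3151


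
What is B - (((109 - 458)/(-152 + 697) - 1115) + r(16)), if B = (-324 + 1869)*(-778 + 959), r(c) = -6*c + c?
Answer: 153058149/545 ≈ 2.8084e+5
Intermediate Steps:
r(c) = -5*c (r(c) = -6*c + c = -5*c)
B = 279645 (B = 1545*181 = 279645)
B - (((109 - 458)/(-152 + 697) - 1115) + r(16)) = 279645 - (((109 - 458)/(-152 + 697) - 1115) - 5*16) = 279645 - ((-349/545 - 1115) - 80) = 279645 - (-608024/545 - 80) = 279645 - 1*(-651624/545) = 279645 + 651624/545 = 153058149/545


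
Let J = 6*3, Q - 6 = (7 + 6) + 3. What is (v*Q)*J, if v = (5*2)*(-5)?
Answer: -19800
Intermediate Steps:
Q = 22 (Q = 6 + ((7 + 6) + 3) = 6 + (13 + 3) = 6 + 16 = 22)
J = 18
v = -50 (v = 10*(-5) = -50)
(v*Q)*J = -50*22*18 = -1100*18 = -19800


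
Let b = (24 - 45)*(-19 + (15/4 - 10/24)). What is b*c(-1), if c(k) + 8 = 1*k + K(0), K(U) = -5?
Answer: -4606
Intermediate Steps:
b = 329 (b = -21*(-19 + (15*(¼) - 10*1/24)) = -21*(-19 + (15/4 - 5/12)) = -21*(-19 + 10/3) = -21*(-47/3) = 329)
c(k) = -13 + k (c(k) = -8 + (1*k - 5) = -8 + (k - 5) = -8 + (-5 + k) = -13 + k)
b*c(-1) = 329*(-13 - 1) = 329*(-14) = -4606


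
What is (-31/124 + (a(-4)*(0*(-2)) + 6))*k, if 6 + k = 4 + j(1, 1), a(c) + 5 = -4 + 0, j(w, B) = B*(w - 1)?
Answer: -23/2 ≈ -11.500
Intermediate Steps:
j(w, B) = B*(-1 + w)
a(c) = -9 (a(c) = -5 + (-4 + 0) = -5 - 4 = -9)
k = -2 (k = -6 + (4 + 1*(-1 + 1)) = -6 + (4 + 1*0) = -6 + (4 + 0) = -6 + 4 = -2)
(-31/124 + (a(-4)*(0*(-2)) + 6))*k = (-31/124 + (-0*(-2) + 6))*(-2) = (-31*1/124 + (-9*0 + 6))*(-2) = (-1/4 + (0 + 6))*(-2) = (-1/4 + 6)*(-2) = (23/4)*(-2) = -23/2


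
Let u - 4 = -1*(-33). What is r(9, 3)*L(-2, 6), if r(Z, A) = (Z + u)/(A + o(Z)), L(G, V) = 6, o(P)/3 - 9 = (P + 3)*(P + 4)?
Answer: 46/83 ≈ 0.55422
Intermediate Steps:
o(P) = 27 + 3*(3 + P)*(4 + P) (o(P) = 27 + 3*((P + 3)*(P + 4)) = 27 + 3*((3 + P)*(4 + P)) = 27 + 3*(3 + P)*(4 + P))
u = 37 (u = 4 - 1*(-33) = 4 + 33 = 37)
r(Z, A) = (37 + Z)/(63 + A + 3*Z² + 21*Z) (r(Z, A) = (Z + 37)/(A + (63 + 3*Z² + 21*Z)) = (37 + Z)/(63 + A + 3*Z² + 21*Z))
r(9, 3)*L(-2, 6) = ((37 + 9)/(63 + 3 + 3*9² + 21*9))*6 = (46/(63 + 3 + 3*81 + 189))*6 = (46/(63 + 3 + 243 + 189))*6 = (46/498)*6 = ((1/498)*46)*6 = (23/249)*6 = 46/83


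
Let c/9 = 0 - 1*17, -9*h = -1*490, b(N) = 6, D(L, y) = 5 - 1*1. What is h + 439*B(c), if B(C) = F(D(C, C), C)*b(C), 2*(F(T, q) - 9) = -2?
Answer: 190138/9 ≈ 21126.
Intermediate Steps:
D(L, y) = 4 (D(L, y) = 5 - 1 = 4)
h = 490/9 (h = -(-1)*490/9 = -⅑*(-490) = 490/9 ≈ 54.444)
F(T, q) = 8 (F(T, q) = 9 + (½)*(-2) = 9 - 1 = 8)
c = -153 (c = 9*(0 - 1*17) = 9*(0 - 17) = 9*(-17) = -153)
B(C) = 48 (B(C) = 8*6 = 48)
h + 439*B(c) = 490/9 + 439*48 = 490/9 + 21072 = 190138/9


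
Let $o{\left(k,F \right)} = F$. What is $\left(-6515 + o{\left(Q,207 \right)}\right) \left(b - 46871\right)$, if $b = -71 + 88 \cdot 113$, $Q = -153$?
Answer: $233383384$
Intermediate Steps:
$b = 9873$ ($b = -71 + 9944 = 9873$)
$\left(-6515 + o{\left(Q,207 \right)}\right) \left(b - 46871\right) = \left(-6515 + 207\right) \left(9873 - 46871\right) = \left(-6308\right) \left(-36998\right) = 233383384$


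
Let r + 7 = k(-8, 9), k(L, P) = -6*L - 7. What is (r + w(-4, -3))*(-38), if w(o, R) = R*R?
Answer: -1634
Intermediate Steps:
k(L, P) = -7 - 6*L
w(o, R) = R**2
r = 34 (r = -7 + (-7 - 6*(-8)) = -7 + (-7 + 48) = -7 + 41 = 34)
(r + w(-4, -3))*(-38) = (34 + (-3)**2)*(-38) = (34 + 9)*(-38) = 43*(-38) = -1634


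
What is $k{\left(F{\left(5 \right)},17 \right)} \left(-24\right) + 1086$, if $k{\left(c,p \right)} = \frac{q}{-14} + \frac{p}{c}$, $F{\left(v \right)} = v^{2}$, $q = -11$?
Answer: $\frac{183894}{175} \approx 1050.8$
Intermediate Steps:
$k{\left(c,p \right)} = \frac{11}{14} + \frac{p}{c}$ ($k{\left(c,p \right)} = - \frac{11}{-14} + \frac{p}{c} = \left(-11\right) \left(- \frac{1}{14}\right) + \frac{p}{c} = \frac{11}{14} + \frac{p}{c}$)
$k{\left(F{\left(5 \right)},17 \right)} \left(-24\right) + 1086 = \left(\frac{11}{14} + \frac{17}{5^{2}}\right) \left(-24\right) + 1086 = \left(\frac{11}{14} + \frac{17}{25}\right) \left(-24\right) + 1086 = \frac{513}{350} \left(-24\right) + 1086 = - \frac{6156}{175} + 1086 = \frac{183894}{175}$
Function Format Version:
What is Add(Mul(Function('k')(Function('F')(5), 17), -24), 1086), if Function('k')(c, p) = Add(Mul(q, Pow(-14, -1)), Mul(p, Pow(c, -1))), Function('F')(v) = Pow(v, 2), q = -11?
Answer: Rational(183894, 175) ≈ 1050.8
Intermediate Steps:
Function('k')(c, p) = Add(Rational(11, 14), Mul(p, Pow(c, -1))) (Function('k')(c, p) = Add(Mul(-11, Pow(-14, -1)), Mul(p, Pow(c, -1))) = Add(Mul(-11, Rational(-1, 14)), Mul(p, Pow(c, -1))) = Add(Rational(11, 14), Mul(p, Pow(c, -1))))
Add(Mul(Function('k')(Function('F')(5), 17), -24), 1086) = Add(Mul(Add(Rational(11, 14), Mul(17, Pow(Pow(5, 2), -1))), -24), 1086) = Add(Mul(Add(Rational(11, 14), Mul(17, Pow(25, -1))), -24), 1086) = Add(Mul(Add(Rational(11, 14), Mul(17, Rational(1, 25))), -24), 1086) = Add(Mul(Add(Rational(11, 14), Rational(17, 25)), -24), 1086) = Add(Mul(Rational(513, 350), -24), 1086) = Add(Rational(-6156, 175), 1086) = Rational(183894, 175)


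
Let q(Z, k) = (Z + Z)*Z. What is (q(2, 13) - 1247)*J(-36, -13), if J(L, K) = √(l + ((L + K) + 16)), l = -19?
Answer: -2478*I*√13 ≈ -8934.6*I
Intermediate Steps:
q(Z, k) = 2*Z² (q(Z, k) = (2*Z)*Z = 2*Z²)
J(L, K) = √(-3 + K + L) (J(L, K) = √(-19 + ((L + K) + 16)) = √(-19 + ((K + L) + 16)) = √(-19 + (16 + K + L)) = √(-3 + K + L))
(q(2, 13) - 1247)*J(-36, -13) = (2*2² - 1247)*√(-3 - 13 - 36) = (2*4 - 1247)*√(-52) = (8 - 1247)*(2*I*√13) = -2478*I*√13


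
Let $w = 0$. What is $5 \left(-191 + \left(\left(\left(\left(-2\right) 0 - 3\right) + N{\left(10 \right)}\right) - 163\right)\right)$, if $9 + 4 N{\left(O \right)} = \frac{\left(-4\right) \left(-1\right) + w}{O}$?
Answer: $- \frac{7183}{4} \approx -1795.8$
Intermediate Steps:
$N{\left(O \right)} = - \frac{9}{4} + \frac{1}{O}$ ($N{\left(O \right)} = - \frac{9}{4} + \frac{\left(\left(-4\right) \left(-1\right) + 0\right) \frac{1}{O}}{4} = - \frac{9}{4} + \frac{\left(4 + 0\right) \frac{1}{O}}{4} = - \frac{9}{4} + \frac{4 \frac{1}{O}}{4} = - \frac{9}{4} + \frac{1}{O}$)
$5 \left(-191 + \left(\left(\left(\left(-2\right) 0 - 3\right) + N{\left(10 \right)}\right) - 163\right)\right) = 5 \left(-191 - \frac{3363}{20}\right) = 5 \left(- \frac{7183}{20}\right) = - \frac{7183}{4}$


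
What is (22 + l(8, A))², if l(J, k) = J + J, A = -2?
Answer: 1444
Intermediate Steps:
l(J, k) = 2*J
(22 + l(8, A))² = (22 + 2*8)² = (22 + 16)² = 38² = 1444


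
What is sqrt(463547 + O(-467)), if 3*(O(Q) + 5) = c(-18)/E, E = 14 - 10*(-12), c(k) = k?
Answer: sqrt(2080839837)/67 ≈ 680.84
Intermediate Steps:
E = 134 (E = 14 + 120 = 134)
O(Q) = -338/67 (O(Q) = -5 + (-18/134)/3 = -5 + (-18*1/134)/3 = -5 + (1/3)*(-9/67) = -5 - 3/67 = -338/67)
sqrt(463547 + O(-467)) = sqrt(463547 - 338/67) = sqrt(31057311/67) = sqrt(2080839837)/67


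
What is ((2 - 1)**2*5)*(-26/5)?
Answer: -26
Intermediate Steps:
((2 - 1)**2*5)*(-26/5) = (1**2*5)*(-26*1/5) = (1*5)*(-26/5) = 5*(-26/5) = -26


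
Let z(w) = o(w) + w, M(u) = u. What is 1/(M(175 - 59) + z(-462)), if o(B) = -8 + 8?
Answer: -1/346 ≈ -0.0028902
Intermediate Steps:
o(B) = 0
z(w) = w (z(w) = 0 + w = w)
1/(M(175 - 59) + z(-462)) = 1/((175 - 59) - 462) = 1/(116 - 462) = 1/(-346) = -1/346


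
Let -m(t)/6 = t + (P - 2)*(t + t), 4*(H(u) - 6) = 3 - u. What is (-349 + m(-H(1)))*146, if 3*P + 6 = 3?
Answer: -79424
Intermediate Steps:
P = -1 (P = -2 + (⅓)*3 = -2 + 1 = -1)
H(u) = 27/4 - u/4 (H(u) = 6 + (3 - u)/4 = 6 + (¾ - u/4) = 27/4 - u/4)
m(t) = 30*t (m(t) = -6*(t + (-1 - 2)*(t + t)) = -6*(t - 6*t) = -(-30)*t = 30*t)
(-349 + m(-H(1)))*146 = (-349 + 30*(-(27/4 - ¼*1)))*146 = (-349 + 30*(-(27/4 - ¼)))*146 = (-349 + 30*(-1*13/2))*146 = (-349 + 30*(-13/2))*146 = (-349 - 195)*146 = -544*146 = -79424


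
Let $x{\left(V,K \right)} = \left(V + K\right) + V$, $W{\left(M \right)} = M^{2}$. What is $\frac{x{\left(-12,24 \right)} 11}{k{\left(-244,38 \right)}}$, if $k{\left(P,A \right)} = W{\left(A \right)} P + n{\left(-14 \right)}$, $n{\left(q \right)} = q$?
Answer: $0$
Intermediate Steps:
$x{\left(V,K \right)} = K + 2 V$ ($x{\left(V,K \right)} = \left(K + V\right) + V = K + 2 V$)
$k{\left(P,A \right)} = -14 + P A^{2}$ ($k{\left(P,A \right)} = A^{2} P - 14 = P A^{2} - 14 = -14 + P A^{2}$)
$\frac{x{\left(-12,24 \right)} 11}{k{\left(-244,38 \right)}} = \frac{\left(24 + 2 \left(-12\right)\right) 11}{-14 - 244 \cdot 38^{2}} = \frac{\left(24 - 24\right) 11}{-14 - 352336} = \frac{0 \cdot 11}{-14 - 352336} = \frac{0}{-352350} = 0 \left(- \frac{1}{352350}\right) = 0$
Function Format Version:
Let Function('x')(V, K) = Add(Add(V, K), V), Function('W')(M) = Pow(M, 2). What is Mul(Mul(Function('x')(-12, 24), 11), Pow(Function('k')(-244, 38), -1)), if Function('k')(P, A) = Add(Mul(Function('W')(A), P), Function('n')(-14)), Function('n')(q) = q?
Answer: 0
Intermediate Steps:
Function('x')(V, K) = Add(K, Mul(2, V)) (Function('x')(V, K) = Add(Add(K, V), V) = Add(K, Mul(2, V)))
Function('k')(P, A) = Add(-14, Mul(P, Pow(A, 2))) (Function('k')(P, A) = Add(Mul(Pow(A, 2), P), -14) = Add(Mul(P, Pow(A, 2)), -14) = Add(-14, Mul(P, Pow(A, 2))))
Mul(Mul(Function('x')(-12, 24), 11), Pow(Function('k')(-244, 38), -1)) = Mul(Mul(Add(24, Mul(2, -12)), 11), Pow(Add(-14, Mul(-244, Pow(38, 2))), -1)) = Mul(Mul(Add(24, -24), 11), Pow(Add(-14, Mul(-244, 1444)), -1)) = Mul(Mul(0, 11), Pow(Add(-14, -352336), -1)) = Mul(0, Pow(-352350, -1)) = Mul(0, Rational(-1, 352350)) = 0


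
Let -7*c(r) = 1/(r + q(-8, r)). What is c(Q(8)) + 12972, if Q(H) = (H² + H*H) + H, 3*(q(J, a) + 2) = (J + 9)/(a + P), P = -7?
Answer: 4709004249/363013 ≈ 12972.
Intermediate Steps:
q(J, a) = -2 + (9 + J)/(3*(-7 + a)) (q(J, a) = -2 + ((J + 9)/(a - 7))/3 = -2 + ((9 + J)/(-7 + a))/3 = -2 + (9 + J)/(3*(-7 + a)))
Q(H) = H + 2*H² (Q(H) = (H² + H²) + H = 2*H² + H = H + 2*H²)
c(r) = -1/(7*(r + (43 - 6*r)/(3*(-7 + r)))) (c(r) = -1/(7*(r + (51 - 8 - 6*r)/(3*(-7 + r)))) = -1/(7*(r + (43 - 6*r)/(3*(-7 + r)))))
c(Q(8)) + 12972 = 3*(7 - 8*(1 + 2*8))/(7*(43 - 216*(1 + 2*8) + 3*(8*(1 + 2*8))²)) + 12972 = 3*(7 - 8*(1 + 16))/(7*(43 - 216*(1 + 16) + 3*(8*(1 + 16))²)) + 12972 = 3*(7 - 8*17)/(7*(43 - 216*17 + 3*(8*17)²)) + 12972 = 3*(7 - 1*136)/(7*(43 - 27*136 + 3*136²)) + 12972 = 3*(7 - 136)/(7*(43 - 3672 + 3*18496)) + 12972 = (3/7)*(-129)/(43 - 3672 + 55488) + 12972 = (3/7)*(-129)/51859 + 12972 = (3/7)*(1/51859)*(-129) + 12972 = -387/363013 + 12972 = 4709004249/363013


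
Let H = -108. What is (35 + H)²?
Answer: 5329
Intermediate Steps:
(35 + H)² = (35 - 108)² = (-73)² = 5329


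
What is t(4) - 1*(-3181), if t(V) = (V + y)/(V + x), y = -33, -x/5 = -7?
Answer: 124030/39 ≈ 3180.3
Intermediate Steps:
x = 35 (x = -5*(-7) = 35)
t(V) = (-33 + V)/(35 + V) (t(V) = (V - 33)/(V + 35) = (-33 + V)/(35 + V))
t(4) - 1*(-3181) = (-33 + 4)/(35 + 4) - 1*(-3181) = -29/39 + 3181 = 124030/39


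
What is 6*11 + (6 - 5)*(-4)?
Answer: 62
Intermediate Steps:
6*11 + (6 - 5)*(-4) = 66 + 1*(-4) = 66 - 4 = 62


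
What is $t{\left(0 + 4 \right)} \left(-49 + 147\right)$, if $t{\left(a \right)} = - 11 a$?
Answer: $-4312$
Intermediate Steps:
$t{\left(0 + 4 \right)} \left(-49 + 147\right) = - 11 \left(0 + 4\right) \left(-49 + 147\right) = \left(-11\right) 4 \cdot 98 = \left(-44\right) 98 = -4312$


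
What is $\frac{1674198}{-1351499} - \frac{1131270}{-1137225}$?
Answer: $- \frac{25001969788}{102463896685} \approx -0.24401$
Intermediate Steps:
$\frac{1674198}{-1351499} - \frac{1131270}{-1137225} = 1674198 \left(- \frac{1}{1351499}\right) - - \frac{75418}{75815} = - \frac{1674198}{1351499} + \frac{75418}{75815} = - \frac{25001969788}{102463896685}$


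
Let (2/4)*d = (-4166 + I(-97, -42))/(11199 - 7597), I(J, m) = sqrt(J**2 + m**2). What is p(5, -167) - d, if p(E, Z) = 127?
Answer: 232893/1801 - sqrt(11173)/1801 ≈ 129.25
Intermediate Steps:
d = -4166/1801 + sqrt(11173)/1801 (d = 2*((-4166 + sqrt((-97)**2 + (-42)**2))/(11199 - 7597)) = 2*((-4166 + sqrt(9409 + 1764))/3602) = 2*((-4166 + sqrt(11173))*(1/3602)) = 2*(-2083/1801 + sqrt(11173)/3602) = -4166/1801 + sqrt(11173)/1801 ≈ -2.2545)
p(5, -167) - d = 127 - (-4166/1801 + sqrt(11173)/1801) = 127 + (4166/1801 - sqrt(11173)/1801) = 232893/1801 - sqrt(11173)/1801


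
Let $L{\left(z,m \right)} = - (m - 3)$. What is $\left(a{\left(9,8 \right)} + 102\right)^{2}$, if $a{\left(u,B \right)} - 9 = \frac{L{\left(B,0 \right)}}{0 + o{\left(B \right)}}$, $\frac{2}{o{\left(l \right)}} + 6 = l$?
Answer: $12996$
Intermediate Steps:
$o{\left(l \right)} = \frac{2}{-6 + l}$
$L{\left(z,m \right)} = 3 - m$ ($L{\left(z,m \right)} = - (m - 3) = - (-3 + m) = 3 - m$)
$a{\left(u,B \right)} = \frac{3 B}{2}$ ($a{\left(u,B \right)} = 9 + \frac{3 - 0}{0 + \frac{2}{-6 + B}} = 9 + \frac{3 + 0}{2 \frac{1}{-6 + B}} = 9 + 3 \left(-3 + \frac{B}{2}\right) = 9 + \left(-9 + \frac{3 B}{2}\right) = \frac{3 B}{2}$)
$\left(a{\left(9,8 \right)} + 102\right)^{2} = \left(\frac{3}{2} \cdot 8 + 102\right)^{2} = \left(12 + 102\right)^{2} = 114^{2} = 12996$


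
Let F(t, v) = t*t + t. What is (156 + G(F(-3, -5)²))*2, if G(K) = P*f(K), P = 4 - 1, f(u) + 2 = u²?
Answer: 8076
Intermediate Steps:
F(t, v) = t + t² (F(t, v) = t² + t = t + t²)
f(u) = -2 + u²
P = 3
G(K) = -6 + 3*K² (G(K) = 3*(-2 + K²) = -6 + 3*K²)
(156 + G(F(-3, -5)²))*2 = (156 + (-6 + 3*((-3*(1 - 3))²)²))*2 = (156 + (-6 + 3*((-3*(-2))²)²))*2 = (156 + (-6 + 3*(6²)²))*2 = (156 + (-6 + 3*36²))*2 = (156 + (-6 + 3*1296))*2 = (156 + (-6 + 3888))*2 = (156 + 3882)*2 = 4038*2 = 8076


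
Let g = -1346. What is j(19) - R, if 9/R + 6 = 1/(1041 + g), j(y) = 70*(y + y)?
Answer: 4873205/1831 ≈ 2661.5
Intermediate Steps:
j(y) = 140*y (j(y) = 70*(2*y) = 140*y)
R = -2745/1831 (R = 9/(-6 + 1/(1041 - 1346)) = 9/(-6 + 1/(-305)) = 9/(-6 - 1/305) = 9/(-1831/305) = 9*(-305/1831) = -2745/1831 ≈ -1.4992)
j(19) - R = 140*19 - 1*(-2745/1831) = 2660 + 2745/1831 = 4873205/1831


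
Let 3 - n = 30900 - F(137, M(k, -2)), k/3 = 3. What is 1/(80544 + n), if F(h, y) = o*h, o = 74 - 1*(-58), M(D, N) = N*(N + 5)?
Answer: 1/67731 ≈ 1.4764e-5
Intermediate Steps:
k = 9 (k = 3*3 = 9)
M(D, N) = N*(5 + N)
o = 132 (o = 74 + 58 = 132)
F(h, y) = 132*h
n = -12813 (n = 3 - (30900 - 132*137) = 3 - (30900 - 1*18084) = 3 - (30900 - 18084) = 3 - 1*12816 = 3 - 12816 = -12813)
1/(80544 + n) = 1/(80544 - 12813) = 1/67731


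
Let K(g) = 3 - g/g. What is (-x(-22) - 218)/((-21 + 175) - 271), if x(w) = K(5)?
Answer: 220/117 ≈ 1.8803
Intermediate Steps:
K(g) = 2 (K(g) = 3 - 1*1 = 3 - 1 = 2)
x(w) = 2
(-x(-22) - 218)/((-21 + 175) - 271) = (-1*2 - 218)/((-21 + 175) - 271) = (-2 - 218)/(154 - 271) = -220/(-117) = -220*(-1/117) = 220/117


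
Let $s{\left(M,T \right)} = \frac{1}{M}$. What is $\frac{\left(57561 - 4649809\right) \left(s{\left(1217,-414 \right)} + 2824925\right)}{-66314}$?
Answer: $\frac{7893922138678024}{40352069} \approx 1.9563 \cdot 10^{8}$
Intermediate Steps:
$\frac{\left(57561 - 4649809\right) \left(s{\left(1217,-414 \right)} + 2824925\right)}{-66314} = \frac{\left(57561 - 4649809\right) \left(\frac{1}{1217} + 2824925\right)}{-66314} = - 4592248 \left(\frac{1}{1217} + 2824925\right) \left(- \frac{1}{66314}\right) = \left(-4592248\right) \frac{3437933726}{1217} \left(- \frac{1}{66314}\right) = \left(- \frac{15787844277356048}{1217}\right) \left(- \frac{1}{66314}\right) = \frac{7893922138678024}{40352069}$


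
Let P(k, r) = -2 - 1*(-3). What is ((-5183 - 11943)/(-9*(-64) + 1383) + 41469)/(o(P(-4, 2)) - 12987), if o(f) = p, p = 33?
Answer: -4777685/1492758 ≈ -3.2006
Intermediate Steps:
P(k, r) = 1 (P(k, r) = -2 + 3 = 1)
o(f) = 33
((-5183 - 11943)/(-9*(-64) + 1383) + 41469)/(o(P(-4, 2)) - 12987) = ((-5183 - 11943)/(-9*(-64) + 1383) + 41469)/(33 - 12987) = (-17126/(576 + 1383) + 41469)/(-12954) = (-17126/1959 + 41469)*(-1/12954) = (81220645/1959)*(-1/12954) = -4777685/1492758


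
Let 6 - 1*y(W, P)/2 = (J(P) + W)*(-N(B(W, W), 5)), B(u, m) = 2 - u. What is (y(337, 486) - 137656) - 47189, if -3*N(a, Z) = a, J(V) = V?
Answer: -3089/3 ≈ -1029.7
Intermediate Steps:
N(a, Z) = -a/3
y(W, P) = 12 - 2*(⅔ - W/3)*(P + W) (y(W, P) = 12 - 2*(P + W)*(-(-1)*(2 - W)/3) = 12 - 2*(P + W)*(-(-⅔ + W/3)) = 12 - 2*(P + W)*(⅔ - W/3) = 12 - 2*(⅔ - W/3)*(P + W))
(y(337, 486) - 137656) - 47189 = ((12 + (⅔)*486*(-2 + 337) + (⅔)*337*(-2 + 337)) - 137656) - 47189 = ((12 + (⅔)*486*335 + (⅔)*337*335) - 137656) - 47189 = ((12 + 108540 + 225790/3) - 137656) - 47189 = (551446/3 - 137656) - 47189 = 138478/3 - 47189 = -3089/3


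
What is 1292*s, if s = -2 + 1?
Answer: -1292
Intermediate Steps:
s = -1
1292*s = 1292*(-1) = -1292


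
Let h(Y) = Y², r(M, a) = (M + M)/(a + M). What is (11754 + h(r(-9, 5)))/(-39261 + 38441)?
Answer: -47097/3280 ≈ -14.359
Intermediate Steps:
r(M, a) = 2*M/(M + a) (r(M, a) = (2*M)/(M + a) = 2*M/(M + a))
(11754 + h(r(-9, 5)))/(-39261 + 38441) = (11754 + (2*(-9)/(-9 + 5))²)/(-39261 + 38441) = (11754 + (2*(-9)/(-4))²)/(-820) = (11754 + (2*(-9)*(-¼))²)*(-1/820) = (11754 + (9/2)²)*(-1/820) = (11754 + 81/4)*(-1/820) = (47097/4)*(-1/820) = -47097/3280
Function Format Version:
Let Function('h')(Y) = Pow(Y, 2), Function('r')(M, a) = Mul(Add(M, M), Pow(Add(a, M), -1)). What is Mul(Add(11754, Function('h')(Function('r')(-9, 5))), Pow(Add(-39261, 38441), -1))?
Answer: Rational(-47097, 3280) ≈ -14.359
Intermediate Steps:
Function('r')(M, a) = Mul(2, M, Pow(Add(M, a), -1)) (Function('r')(M, a) = Mul(Mul(2, M), Pow(Add(M, a), -1)) = Mul(2, M, Pow(Add(M, a), -1)))
Mul(Add(11754, Function('h')(Function('r')(-9, 5))), Pow(Add(-39261, 38441), -1)) = Mul(Add(11754, Pow(Mul(2, -9, Pow(Add(-9, 5), -1)), 2)), Pow(Add(-39261, 38441), -1)) = Mul(Add(11754, Pow(Mul(2, -9, Pow(-4, -1)), 2)), Pow(-820, -1)) = Mul(Add(11754, Pow(Mul(2, -9, Rational(-1, 4)), 2)), Rational(-1, 820)) = Mul(Add(11754, Pow(Rational(9, 2), 2)), Rational(-1, 820)) = Mul(Add(11754, Rational(81, 4)), Rational(-1, 820)) = Mul(Rational(47097, 4), Rational(-1, 820)) = Rational(-47097, 3280)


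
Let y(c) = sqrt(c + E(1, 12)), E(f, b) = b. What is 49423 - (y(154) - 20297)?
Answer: 69720 - sqrt(166) ≈ 69707.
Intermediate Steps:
y(c) = sqrt(12 + c) (y(c) = sqrt(c + 12) = sqrt(12 + c))
49423 - (y(154) - 20297) = 49423 - (sqrt(12 + 154) - 20297) = 49423 - (sqrt(166) - 20297) = 49423 - (-20297 + sqrt(166)) = 49423 + (20297 - sqrt(166)) = 69720 - sqrt(166)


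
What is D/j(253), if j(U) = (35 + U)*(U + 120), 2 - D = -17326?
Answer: 361/2238 ≈ 0.16130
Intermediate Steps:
D = 17328 (D = 2 - 1*(-17326) = 2 + 17326 = 17328)
j(U) = (35 + U)*(120 + U)
D/j(253) = 17328/(4200 + 253² + 155*253) = 17328/(4200 + 64009 + 39215) = 17328/107424 = 17328*(1/107424) = 361/2238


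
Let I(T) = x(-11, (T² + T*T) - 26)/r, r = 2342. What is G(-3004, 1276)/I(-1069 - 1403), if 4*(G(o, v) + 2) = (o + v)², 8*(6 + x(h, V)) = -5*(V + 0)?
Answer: -6993155792/30553879 ≈ -228.88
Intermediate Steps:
x(h, V) = -6 - 5*V/8 (x(h, V) = -6 + (-5*(V + 0))/8 = -6 + (-5*V)/8 = -6 - 5*V/8)
G(o, v) = -2 + (o + v)²/4
I(T) = 41/9368 - 5*T²/9368 (I(T) = (-6 - 5*((T² + T*T) - 26)/8)/2342 = (-6 - 5*((T² + T²) - 26)/8)*(1/2342) = (-6 - 5*(2*T² - 26)/8)*(1/2342) = (-6 - 5*(-26 + 2*T²)/8)*(1/2342) = (-6 + (65/4 - 5*T²/4))*(1/2342) = (41/4 - 5*T²/4)*(1/2342) = 41/9368 - 5*T²/9368)
G(-3004, 1276)/I(-1069 - 1403) = (-2 + (-3004 + 1276)²/4)/(41/9368 - 5*(-1069 - 1403)²/9368) = (-2 + (¼)*(-1728)²)/(41/9368 - 5/9368*(-2472)²) = (-2 + (¼)*2985984)/(41/9368 - 5/9368*6110784) = (-2 + 746496)/(41/9368 - 3819240/1171) = 746494/(-30553879/9368) = 746494*(-9368/30553879) = -6993155792/30553879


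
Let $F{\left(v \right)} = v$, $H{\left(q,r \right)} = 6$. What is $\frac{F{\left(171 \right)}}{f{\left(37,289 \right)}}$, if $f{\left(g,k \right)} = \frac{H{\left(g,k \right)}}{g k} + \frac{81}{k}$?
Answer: $\frac{609501}{1001} \approx 608.89$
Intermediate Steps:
$f{\left(g,k \right)} = \frac{81}{k} + \frac{6}{g k}$ ($f{\left(g,k \right)} = \frac{6}{g k} + \frac{81}{k} = \frac{81}{k} + \frac{6}{g k}$)
$\frac{F{\left(171 \right)}}{f{\left(37,289 \right)}} = \frac{171}{3 \cdot \frac{1}{37} \cdot \frac{1}{289} \left(2 + 27 \cdot 37\right)} = \frac{171}{3 \cdot \frac{1}{37} \cdot \frac{1}{289} \left(2 + 999\right)} = \frac{171}{3 \cdot \frac{1}{37} \cdot \frac{1}{289} \cdot 1001} = \frac{171}{\frac{3003}{10693}} = 171 \cdot \frac{10693}{3003} = \frac{609501}{1001}$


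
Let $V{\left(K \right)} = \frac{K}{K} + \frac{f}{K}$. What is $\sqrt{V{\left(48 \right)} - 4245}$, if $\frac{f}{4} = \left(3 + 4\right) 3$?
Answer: $\frac{i \sqrt{16969}}{2} \approx 65.133 i$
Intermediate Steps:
$f = 84$ ($f = 4 \left(3 + 4\right) 3 = 4 \cdot 7 \cdot 3 = 4 \cdot 21 = 84$)
$V{\left(K \right)} = 1 + \frac{84}{K}$ ($V{\left(K \right)} = \frac{K}{K} + \frac{84}{K} = 1 + \frac{84}{K}$)
$\sqrt{V{\left(48 \right)} - 4245} = \sqrt{\frac{84 + 48}{48} - 4245} = \sqrt{\frac{1}{48} \cdot 132 - 4245} = \sqrt{\frac{11}{4} - 4245} = \sqrt{- \frac{16969}{4}} = \frac{i \sqrt{16969}}{2}$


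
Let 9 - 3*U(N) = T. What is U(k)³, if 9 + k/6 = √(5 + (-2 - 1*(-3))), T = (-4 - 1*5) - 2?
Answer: 8000/27 ≈ 296.30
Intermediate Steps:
T = -11 (T = (-4 - 5) - 2 = -9 - 2 = -11)
k = -54 + 6*√6 (k = -54 + 6*√(5 + (-2 - 1*(-3))) = -54 + 6*√(5 + (-2 + 3)) = -54 + 6*√(5 + 1) = -54 + 6*√6 ≈ -39.303)
U(N) = 20/3 (U(N) = 3 - ⅓*(-11) = 3 + 11/3 = 20/3)
U(k)³ = (20/3)³ = 8000/27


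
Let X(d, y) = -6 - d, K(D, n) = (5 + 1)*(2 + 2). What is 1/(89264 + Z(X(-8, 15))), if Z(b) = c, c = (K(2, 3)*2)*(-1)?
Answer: 1/89216 ≈ 1.1209e-5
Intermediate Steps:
K(D, n) = 24 (K(D, n) = 6*4 = 24)
c = -48 (c = (24*2)*(-1) = 48*(-1) = -48)
Z(b) = -48
1/(89264 + Z(X(-8, 15))) = 1/(89264 - 48) = 1/89216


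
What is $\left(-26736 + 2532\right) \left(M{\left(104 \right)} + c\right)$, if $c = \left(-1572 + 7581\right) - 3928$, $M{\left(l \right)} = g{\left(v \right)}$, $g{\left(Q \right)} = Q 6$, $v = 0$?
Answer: $-50368524$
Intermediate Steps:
$g{\left(Q \right)} = 6 Q$
$M{\left(l \right)} = 0$ ($M{\left(l \right)} = 6 \cdot 0 = 0$)
$c = 2081$ ($c = 6009 - 3928 = 2081$)
$\left(-26736 + 2532\right) \left(M{\left(104 \right)} + c\right) = \left(-26736 + 2532\right) \left(0 + 2081\right) = \left(-24204\right) 2081 = -50368524$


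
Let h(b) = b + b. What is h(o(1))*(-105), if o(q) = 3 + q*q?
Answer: -840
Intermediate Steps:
o(q) = 3 + q²
h(b) = 2*b
h(o(1))*(-105) = (2*(3 + 1²))*(-105) = (2*(3 + 1))*(-105) = (2*4)*(-105) = 8*(-105) = -840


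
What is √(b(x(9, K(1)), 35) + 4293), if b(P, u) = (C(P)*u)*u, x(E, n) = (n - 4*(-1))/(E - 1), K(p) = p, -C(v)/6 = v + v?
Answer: I*√19578/2 ≈ 69.961*I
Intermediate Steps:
C(v) = -12*v (C(v) = -6*(v + v) = -12*v)
x(E, n) = (4 + n)/(-1 + E) (x(E, n) = (n + 4)/(-1 + E) = (4 + n)/(-1 + E))
b(P, u) = -12*P*u² (b(P, u) = ((-12*P)*u)*u = (-12*P*u)*u = -12*P*u²)
√(b(x(9, K(1)), 35) + 4293) = √(-12*(4 + 1)/(-1 + 9)*35² + 4293) = √(-12*5/8*1225 + 4293) = √(-18375/2 + 4293) = √(-9789/2) = I*√19578/2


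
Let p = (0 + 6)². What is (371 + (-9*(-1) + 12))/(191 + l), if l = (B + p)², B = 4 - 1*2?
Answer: 392/1635 ≈ 0.23976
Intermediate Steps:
p = 36 (p = 6² = 36)
B = 2 (B = 4 - 2 = 2)
l = 1444 (l = (2 + 36)² = 38² = 1444)
(371 + (-9*(-1) + 12))/(191 + l) = (371 + (-9*(-1) + 12))/(191 + 1444) = (371 + (9 + 12))/1635 = (371 + 21)*(1/1635) = 392*(1/1635) = 392/1635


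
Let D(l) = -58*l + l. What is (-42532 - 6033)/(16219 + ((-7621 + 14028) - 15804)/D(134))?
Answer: -370939470/123890119 ≈ -2.9941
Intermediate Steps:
D(l) = -57*l
(-42532 - 6033)/(16219 + ((-7621 + 14028) - 15804)/D(134)) = (-42532 - 6033)/(16219 + ((-7621 + 14028) - 15804)/((-57*134))) = -48565/(16219 + (6407 - 15804)/(-7638)) = -48565/(16219 - 9397*(-1/7638)) = -48565/(16219 + 9397/7638) = -48565/123890119/7638 = -48565*7638/123890119 = -370939470/123890119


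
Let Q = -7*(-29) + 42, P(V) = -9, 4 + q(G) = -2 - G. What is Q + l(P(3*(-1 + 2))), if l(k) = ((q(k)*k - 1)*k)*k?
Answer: -2023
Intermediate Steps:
q(G) = -6 - G (q(G) = -4 + (-2 - G) = -6 - G)
l(k) = k**2*(-1 + k*(-6 - k)) (l(k) = (((-6 - k)*k - 1)*k)*k = ((k*(-6 - k) - 1)*k)*k = ((-1 + k*(-6 - k))*k)*k = (k*(-1 + k*(-6 - k)))*k = k**2*(-1 + k*(-6 - k)))
Q = 245 (Q = 203 + 42 = 245)
Q + l(P(3*(-1 + 2))) = 245 + (-9)**2*(-1 - 1*(-9)*(6 - 9)) = 245 + 81*(-1 - 1*(-9)*(-3)) = 245 + 81*(-1 - 27) = 245 + 81*(-28) = 245 - 2268 = -2023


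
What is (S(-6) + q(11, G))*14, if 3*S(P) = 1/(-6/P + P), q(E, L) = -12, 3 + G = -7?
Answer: -2534/15 ≈ -168.93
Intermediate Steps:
G = -10 (G = -3 - 7 = -10)
S(P) = 1/(3*(P - 6/P)) (S(P) = 1/(3*(-6/P + P)) = 1/(3*(P - 6/P)))
(S(-6) + q(11, G))*14 = ((1/3)*(-6)/(-6 + (-6)**2) - 12)*14 = ((1/3)*(-6)/(-6 + 36) - 12)*14 = ((1/3)*(-6)/30 - 12)*14 = ((1/3)*(-6)*(1/30) - 12)*14 = (-1/15 - 12)*14 = -181/15*14 = -2534/15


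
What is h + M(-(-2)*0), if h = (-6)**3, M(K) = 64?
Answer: -152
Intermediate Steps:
h = -216
h + M(-(-2)*0) = -216 + 64 = -152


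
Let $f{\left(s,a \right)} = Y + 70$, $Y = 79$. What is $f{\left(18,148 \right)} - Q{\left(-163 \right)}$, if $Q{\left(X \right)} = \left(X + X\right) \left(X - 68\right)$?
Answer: $-75157$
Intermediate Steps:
$Q{\left(X \right)} = 2 X \left(-68 + X\right)$
$f{\left(s,a \right)} = 149$ ($f{\left(s,a \right)} = 79 + 70 = 149$)
$f{\left(18,148 \right)} - Q{\left(-163 \right)} = 149 - 2 \left(-163\right) \left(-68 - 163\right) = 149 - 2 \left(-163\right) \left(-231\right) = 149 - 75306 = -75157$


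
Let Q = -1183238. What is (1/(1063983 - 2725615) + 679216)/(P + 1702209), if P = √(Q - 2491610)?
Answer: 1921125061821188799/4814610547778331328 - 1128607040511*I*√229678/1203652636944582832 ≈ 0.39902 - 0.00044937*I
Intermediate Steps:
P = 4*I*√229678 (P = √(-1183238 - 2491610) = √(-3674848) = 4*I*√229678 ≈ 1917.0*I)
(1/(1063983 - 2725615) + 679216)/(P + 1702209) = (1/(1063983 - 2725615) + 679216)/(4*I*√229678 + 1702209) = (1/(-1661632) + 679216)/(1702209 + 4*I*√229678) = (-1/1661632 + 679216)/(1702209 + 4*I*√229678) = 1128607040511/(1661632*(1702209 + 4*I*√229678))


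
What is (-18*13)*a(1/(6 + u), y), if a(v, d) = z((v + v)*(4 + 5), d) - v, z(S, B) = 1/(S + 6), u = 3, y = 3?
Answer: -13/4 ≈ -3.2500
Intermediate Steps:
z(S, B) = 1/(6 + S)
a(v, d) = 1/(6 + 18*v) - v (a(v, d) = 1/(6 + (v + v)*(4 + 5)) - v = 1/(6 + (2*v)*9) - v = 1/(6 + 18*v) - v)
(-18*13)*a(1/(6 + u), y) = (-18*13)*(1/(6 + 18/(6 + 3)) - 1/(6 + 3)) = -234*(1/(6 + 18/9) - 1/9) = -234*(1/(6 + 18*(⅑)) - 1*⅑) = -234*(1/(6 + 2) - ⅑) = -234*(1/8 - ⅑) = -234*(⅛ - ⅑) = -234*1/72 = -13/4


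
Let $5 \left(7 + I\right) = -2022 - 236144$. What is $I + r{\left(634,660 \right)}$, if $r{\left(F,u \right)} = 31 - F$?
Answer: $- \frac{241216}{5} \approx -48243.0$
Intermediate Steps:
$I = - \frac{238201}{5}$ ($I = -7 + \frac{-2022 - 236144}{5} = -7 + \frac{1}{5} \left(-238166\right) = -7 - \frac{238166}{5} = - \frac{238201}{5} \approx -47640.0$)
$I + r{\left(634,660 \right)} = - \frac{238201}{5} + \left(31 - 634\right) = - \frac{238201}{5} - 603 = - \frac{241216}{5}$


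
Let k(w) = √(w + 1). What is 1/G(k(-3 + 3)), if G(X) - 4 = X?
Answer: ⅕ ≈ 0.20000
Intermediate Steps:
k(w) = √(1 + w)
G(X) = 4 + X
1/G(k(-3 + 3)) = 1/(4 + √(1 + (-3 + 3))) = 1/(4 + √(1 + 0)) = 1/(4 + √1) = 1/(4 + 1) = 1/5 = ⅕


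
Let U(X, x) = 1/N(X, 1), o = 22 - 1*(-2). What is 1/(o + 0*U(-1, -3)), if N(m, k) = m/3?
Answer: 1/24 ≈ 0.041667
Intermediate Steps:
o = 24 (o = 22 + 2 = 24)
N(m, k) = m/3 (N(m, k) = m*(1/3) = m/3)
U(X, x) = 3/X (U(X, x) = 1/(X/3) = 3/X)
1/(o + 0*U(-1, -3)) = 1/(24 + 0*(3/(-1))) = 1/(24 + 0*(3*(-1))) = 1/(24 + 0*(-3)) = 1/(24 + 0) = 1/24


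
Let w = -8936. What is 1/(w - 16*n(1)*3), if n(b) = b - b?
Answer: -1/8936 ≈ -0.00011191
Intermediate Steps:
n(b) = 0
1/(w - 16*n(1)*3) = 1/(-8936 - 16*0*3) = 1/(-8936 + 0*3) = 1/(-8936 + 0) = 1/(-8936) = -1/8936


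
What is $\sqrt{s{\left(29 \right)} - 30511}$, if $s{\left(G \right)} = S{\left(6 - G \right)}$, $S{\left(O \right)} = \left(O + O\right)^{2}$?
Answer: $3 i \sqrt{3155} \approx 168.51 i$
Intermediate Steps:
$S{\left(O \right)} = 4 O^{2}$ ($S{\left(O \right)} = \left(2 O\right)^{2} = 4 O^{2}$)
$s{\left(G \right)} = 4 \left(6 - G\right)^{2}$
$\sqrt{s{\left(29 \right)} - 30511} = \sqrt{4 \left(-6 + 29\right)^{2} - 30511} = \sqrt{4 \cdot 23^{2} - 30511} = \sqrt{4 \cdot 529 - 30511} = \sqrt{2116 - 30511} = \sqrt{-28395} = 3 i \sqrt{3155}$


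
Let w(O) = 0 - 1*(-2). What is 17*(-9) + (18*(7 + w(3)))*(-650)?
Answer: -105453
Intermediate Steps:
w(O) = 2 (w(O) = 0 + 2 = 2)
17*(-9) + (18*(7 + w(3)))*(-650) = 17*(-9) + (18*(7 + 2))*(-650) = -153 + (18*9)*(-650) = -153 + 162*(-650) = -153 - 105300 = -105453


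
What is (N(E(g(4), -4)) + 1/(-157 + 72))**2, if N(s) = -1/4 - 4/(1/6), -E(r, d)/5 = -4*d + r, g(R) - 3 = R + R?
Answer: 68046001/115600 ≈ 588.63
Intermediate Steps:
g(R) = 3 + 2*R (g(R) = 3 + (R + R) = 3 + 2*R)
E(r, d) = -5*r + 20*d (E(r, d) = -5*(-4*d + r) = -5*(r - 4*d) = -5*r + 20*d)
N(s) = -97/4 (N(s) = -1*1/4 - 4/1/6 = -1/4 - 4*6 = -1/4 - 24 = -97/4)
(N(E(g(4), -4)) + 1/(-157 + 72))**2 = (-97/4 + 1/(-157 + 72))**2 = (-97/4 + 1/(-85))**2 = (-97/4 - 1/85)**2 = (-8249/340)**2 = 68046001/115600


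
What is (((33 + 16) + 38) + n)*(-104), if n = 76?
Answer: -16952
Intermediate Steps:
(((33 + 16) + 38) + n)*(-104) = (((33 + 16) + 38) + 76)*(-104) = ((49 + 38) + 76)*(-104) = (87 + 76)*(-104) = 163*(-104) = -16952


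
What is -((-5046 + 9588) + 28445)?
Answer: -32987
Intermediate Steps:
-((-5046 + 9588) + 28445) = -(4542 + 28445) = -1*32987 = -32987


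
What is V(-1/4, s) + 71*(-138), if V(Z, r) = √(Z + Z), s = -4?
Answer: -9798 + I*√2/2 ≈ -9798.0 + 0.70711*I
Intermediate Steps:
V(Z, r) = √2*√Z (V(Z, r) = √(2*Z) = √2*√Z)
V(-1/4, s) + 71*(-138) = √2*√(-1/4) + 71*(-138) = √2*√(-1*¼) - 9798 = √2*√(-¼) - 9798 = √2*(I/2) - 9798 = I*√2/2 - 9798 = -9798 + I*√2/2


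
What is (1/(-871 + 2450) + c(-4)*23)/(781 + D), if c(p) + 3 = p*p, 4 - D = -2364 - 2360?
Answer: 67446/1242673 ≈ 0.054275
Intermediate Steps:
D = 4728 (D = 4 - (-2364 - 2360) = 4 - 1*(-4724) = 4 + 4724 = 4728)
c(p) = -3 + p² (c(p) = -3 + p*p = -3 + p²)
(1/(-871 + 2450) + c(-4)*23)/(781 + D) = (1/(-871 + 2450) + (-3 + (-4)²)*23)/(781 + 4728) = (1/1579 + (-3 + 16)*23)/5509 = (1/1579 + 13*23)*(1/5509) = (1/1579 + 299)*(1/5509) = (472122/1579)*(1/5509) = 67446/1242673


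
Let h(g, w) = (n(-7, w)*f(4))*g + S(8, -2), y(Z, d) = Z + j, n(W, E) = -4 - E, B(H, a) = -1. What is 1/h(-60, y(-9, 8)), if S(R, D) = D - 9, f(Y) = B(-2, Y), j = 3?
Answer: 1/109 ≈ 0.0091743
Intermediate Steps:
f(Y) = -1
y(Z, d) = 3 + Z (y(Z, d) = Z + 3 = 3 + Z)
S(R, D) = -9 + D
h(g, w) = -11 + g*(4 + w) (h(g, w) = ((-4 - w)*(-1))*g + (-9 - 2) = (4 + w)*g - 11 = g*(4 + w) - 11 = -11 + g*(4 + w))
1/h(-60, y(-9, 8)) = 1/(-11 - 60*(4 + (3 - 9))) = 1/(-11 - 60*(4 - 6)) = 1/(-11 - 60*(-2)) = 1/(-11 + 120) = 1/109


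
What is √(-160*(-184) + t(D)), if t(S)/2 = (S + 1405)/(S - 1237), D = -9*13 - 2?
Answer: √3383056263/339 ≈ 171.58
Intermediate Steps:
D = -119 (D = -117 - 2 = -119)
t(S) = 2*(1405 + S)/(-1237 + S) (t(S) = 2*((S + 1405)/(S - 1237)) = 2*((1405 + S)/(-1237 + S)) = 2*(1405 + S)/(-1237 + S))
√(-160*(-184) + t(D)) = √(-160*(-184) + 2*(1405 - 119)/(-1237 - 119)) = √(29440 + 2*1286/(-1356)) = √(29440 + 2*(-1/1356)*1286) = √(29440 - 643/339) = √(9979517/339) = √3383056263/339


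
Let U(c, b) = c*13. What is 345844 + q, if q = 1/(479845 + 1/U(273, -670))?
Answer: 588961924174213/1702969906 ≈ 3.4584e+5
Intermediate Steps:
U(c, b) = 13*c
q = 3549/1702969906 (q = 1/(479845 + 1/(13*273)) = 1/(479845 + 1/3549) = 1/(1702969906/3549) = 3549/1702969906 ≈ 2.0840e-6)
345844 + q = 345844 + 3549/1702969906 = 588961924174213/1702969906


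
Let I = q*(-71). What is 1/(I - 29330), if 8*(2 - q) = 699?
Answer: -8/186147 ≈ -4.2977e-5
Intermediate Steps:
q = -683/8 (q = 2 - 1/8*699 = 2 - 699/8 = -683/8 ≈ -85.375)
I = 48493/8 (I = -683/8*(-71) = 48493/8 ≈ 6061.6)
1/(I - 29330) = 1/(48493/8 - 29330) = 1/(-186147/8) = -8/186147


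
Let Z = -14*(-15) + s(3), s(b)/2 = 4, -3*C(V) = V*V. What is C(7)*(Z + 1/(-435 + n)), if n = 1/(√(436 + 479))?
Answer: -1849471312843/519422622 + 49*√915/519422622 ≈ -3560.6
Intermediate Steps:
C(V) = -V²/3 (C(V) = -V*V/3 = -V²/3)
s(b) = 8 (s(b) = 2*4 = 8)
Z = 218 (Z = -14*(-15) + 8 = 210 + 8 = 218)
n = √915/915 (n = 1/(√915) = √915/915 ≈ 0.033059)
C(7)*(Z + 1/(-435 + n)) = (-⅓*7²)*(218 + 1/(-435 + √915/915)) = (-⅓*49)*(218 + 1/(-435 + √915/915)) = -49*(218 + 1/(-435 + √915/915))/3 = -10682/3 - 49/(3*(-435 + √915/915))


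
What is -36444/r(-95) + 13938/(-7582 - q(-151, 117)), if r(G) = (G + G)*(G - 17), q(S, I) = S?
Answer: -47284667/13177640 ≈ -3.5882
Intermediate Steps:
r(G) = 2*G*(-17 + G) (r(G) = (2*G)*(-17 + G) = 2*G*(-17 + G))
-36444/r(-95) + 13938/(-7582 - q(-151, 117)) = -36444*(-1/(190*(-17 - 95))) + 13938/(-7582 - 1*(-151)) = -36444/(2*(-95)*(-112)) + 13938/(-7582 + 151) = -36444/21280 + 13938/(-7431) = -36444*1/21280 + 13938*(-1/7431) = -9111/5320 - 4646/2477 = -47284667/13177640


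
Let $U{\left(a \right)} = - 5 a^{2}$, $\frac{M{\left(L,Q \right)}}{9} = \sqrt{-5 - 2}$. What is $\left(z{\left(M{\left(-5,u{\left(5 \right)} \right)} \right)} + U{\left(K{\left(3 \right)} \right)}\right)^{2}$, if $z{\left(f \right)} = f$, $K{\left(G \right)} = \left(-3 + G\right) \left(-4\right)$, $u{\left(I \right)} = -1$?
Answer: $-567$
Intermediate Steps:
$M{\left(L,Q \right)} = 9 i \sqrt{7}$ ($M{\left(L,Q \right)} = 9 \sqrt{-5 - 2} = 9 \sqrt{-7} = 9 i \sqrt{7}$)
$K{\left(G \right)} = 12 - 4 G$
$\left(z{\left(M{\left(-5,u{\left(5 \right)} \right)} \right)} + U{\left(K{\left(3 \right)} \right)}\right)^{2} = \left(9 i \sqrt{7} - 5 \left(12 - 12\right)^{2}\right)^{2} = \left(9 i \sqrt{7} - 5 \cdot 0^{2}\right)^{2} = \left(9 i \sqrt{7} - 0\right)^{2} = \left(9 i \sqrt{7} + 0\right)^{2} = \left(9 i \sqrt{7}\right)^{2} = -567$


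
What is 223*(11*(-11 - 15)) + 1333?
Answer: -62445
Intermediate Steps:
223*(11*(-11 - 15)) + 1333 = 223*(11*(-26)) + 1333 = 223*(-286) + 1333 = -63778 + 1333 = -62445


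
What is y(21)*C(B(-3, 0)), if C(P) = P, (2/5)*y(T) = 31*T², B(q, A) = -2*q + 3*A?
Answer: 205065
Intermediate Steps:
y(T) = 155*T²/2 (y(T) = 5*(31*T²)/2 = 155*T²/2)
y(21)*C(B(-3, 0)) = ((155/2)*21²)*(-2*(-3) + 3*0) = ((155/2)*441)*(6 + 0) = (68355/2)*6 = 205065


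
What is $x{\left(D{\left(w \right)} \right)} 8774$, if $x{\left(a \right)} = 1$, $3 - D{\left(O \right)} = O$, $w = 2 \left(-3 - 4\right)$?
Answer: $8774$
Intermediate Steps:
$w = -14$ ($w = 2 \left(-7\right) = -14$)
$D{\left(O \right)} = 3 - O$
$x{\left(D{\left(w \right)} \right)} 8774 = 1 \cdot 8774 = 8774$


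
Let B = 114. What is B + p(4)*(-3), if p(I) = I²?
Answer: 66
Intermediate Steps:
B + p(4)*(-3) = 114 + 4²*(-3) = 114 + 16*(-3) = 114 - 48 = 66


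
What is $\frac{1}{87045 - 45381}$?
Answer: $\frac{1}{41664} \approx 2.4002 \cdot 10^{-5}$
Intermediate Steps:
$\frac{1}{87045 - 45381} = \frac{1}{41664}$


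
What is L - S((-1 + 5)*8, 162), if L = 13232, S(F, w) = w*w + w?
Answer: -13174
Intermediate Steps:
S(F, w) = w + w**2 (S(F, w) = w**2 + w = w + w**2)
L - S((-1 + 5)*8, 162) = 13232 - 162*(1 + 162) = 13232 - 162*163 = 13232 - 1*26406 = 13232 - 26406 = -13174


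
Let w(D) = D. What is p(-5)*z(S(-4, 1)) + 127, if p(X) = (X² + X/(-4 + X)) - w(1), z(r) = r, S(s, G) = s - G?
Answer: 38/9 ≈ 4.2222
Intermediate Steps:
p(X) = -1 + X² + X/(-4 + X) (p(X) = (X² + X/(-4 + X)) - 1*1 = (X² + X/(-4 + X)) - 1 = -1 + X² + X/(-4 + X))
p(-5)*z(S(-4, 1)) + 127 = ((4 + (-5)³ - 4*(-5)²)/(-4 - 5))*(-4 - 1*1) + 127 = ((4 - 125 - 4*25)/(-9))*(-4 - 1) + 127 = -(4 - 125 - 100)/9*(-5) + 127 = -⅑*(-221)*(-5) + 127 = (221/9)*(-5) + 127 = -1105/9 + 127 = 38/9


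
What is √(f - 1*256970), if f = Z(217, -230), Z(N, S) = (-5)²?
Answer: I*√256945 ≈ 506.9*I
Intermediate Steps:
Z(N, S) = 25
f = 25
√(f - 1*256970) = √(25 - 1*256970) = √(25 - 256970) = √(-256945) = I*√256945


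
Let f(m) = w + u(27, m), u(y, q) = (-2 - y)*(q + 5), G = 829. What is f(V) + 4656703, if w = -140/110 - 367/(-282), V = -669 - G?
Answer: 14579400089/3102 ≈ 4.7000e+6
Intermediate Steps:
V = -1498 (V = -669 - 1*829 = -669 - 829 = -1498)
w = 89/3102 (w = -140*1/110 - 367*(-1/282) = -14/11 + 367/282 = 89/3102 ≈ 0.028691)
u(y, q) = (-2 - y)*(5 + q)
f(m) = -449701/3102 - 29*m (f(m) = 89/3102 + (-10 - 5*27 - 2*m - 1*m*27) = 89/3102 + (-10 - 135 - 2*m - 27*m) = 89/3102 + (-145 - 29*m) = -449701/3102 - 29*m)
f(V) + 4656703 = (-449701/3102 - 29*(-1498)) + 4656703 = (-449701/3102 + 43442) + 4656703 = 134307383/3102 + 4656703 = 14579400089/3102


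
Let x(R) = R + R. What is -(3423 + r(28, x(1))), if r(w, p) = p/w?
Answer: -47923/14 ≈ -3423.1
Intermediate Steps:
x(R) = 2*R
-(3423 + r(28, x(1))) = -(3423 + (2*1)/28) = -(3423 + 2*(1/28)) = -(3423 + 1/14) = -1*47923/14 = -47923/14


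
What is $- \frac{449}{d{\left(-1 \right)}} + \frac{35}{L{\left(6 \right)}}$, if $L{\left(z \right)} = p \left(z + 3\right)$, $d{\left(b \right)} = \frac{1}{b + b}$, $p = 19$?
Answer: $\frac{153593}{171} \approx 898.21$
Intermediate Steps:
$d{\left(b \right)} = \frac{1}{2 b}$
$L{\left(z \right)} = 57 + 19 z$ ($L{\left(z \right)} = 19 \left(z + 3\right) = 19 \left(3 + z\right) = 57 + 19 z$)
$- \frac{449}{d{\left(-1 \right)}} + \frac{35}{L{\left(6 \right)}} = - \frac{449}{\frac{1}{2} \frac{1}{-1}} + \frac{35}{57 + 19 \cdot 6} = - \frac{449}{\frac{1}{2} \left(-1\right)} + \frac{35}{57 + 114} = - \frac{449}{- \frac{1}{2}} + \frac{35}{171} = \left(-449\right) \left(-2\right) + 35 \cdot \frac{1}{171} = 898 + \frac{35}{171} = \frac{153593}{171}$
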